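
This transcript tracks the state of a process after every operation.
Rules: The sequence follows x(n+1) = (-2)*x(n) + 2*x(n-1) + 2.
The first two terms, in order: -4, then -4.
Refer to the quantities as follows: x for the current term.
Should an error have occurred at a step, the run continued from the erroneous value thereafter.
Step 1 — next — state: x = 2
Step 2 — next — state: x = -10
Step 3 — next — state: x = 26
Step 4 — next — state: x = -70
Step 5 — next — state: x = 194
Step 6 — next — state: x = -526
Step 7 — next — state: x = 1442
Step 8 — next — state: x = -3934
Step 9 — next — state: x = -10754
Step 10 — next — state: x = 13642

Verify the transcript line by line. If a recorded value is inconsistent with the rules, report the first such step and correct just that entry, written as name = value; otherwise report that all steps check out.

Recomputing the run from the initial state:
step 1: x = 2
step 2: x = -10
step 3: x = 26
step 4: x = -70
step 5: x = 194
step 6: x = -526
step 7: x = 1442
step 8: x = -3934
step 9: x = 10754
step 10: x = -29374
The first disagreement with the transcript is at step 9, where the value should be x = 10754.

step 9, x = 10754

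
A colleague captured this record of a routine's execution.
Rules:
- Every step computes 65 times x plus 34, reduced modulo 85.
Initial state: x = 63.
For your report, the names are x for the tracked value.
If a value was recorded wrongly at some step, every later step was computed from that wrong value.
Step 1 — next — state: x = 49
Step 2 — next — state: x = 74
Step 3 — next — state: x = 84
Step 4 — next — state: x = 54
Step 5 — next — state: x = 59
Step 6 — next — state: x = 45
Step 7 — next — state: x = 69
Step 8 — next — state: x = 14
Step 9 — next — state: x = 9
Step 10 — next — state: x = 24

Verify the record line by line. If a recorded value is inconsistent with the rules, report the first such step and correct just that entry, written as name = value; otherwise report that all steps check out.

step 6, x = 44

step 1: x = (65*63 + 34) mod 85 = 49 -> no discrepancy
step 2: x = (65*49 + 34) mod 85 = 74 -> in agreement
step 3: x = (65*74 + 34) mod 85 = 84 -> confirmed correct
step 4: x = (65*84 + 34) mod 85 = 54 -> exactly as logged
step 5: x = (65*54 + 34) mod 85 = 59 -> confirmed correct
step 6: x = (65*59 + 34) mod 85 = 44 -> first mismatch against the record
That makes step 6 the first incorrect line — x = 44 is what it should show.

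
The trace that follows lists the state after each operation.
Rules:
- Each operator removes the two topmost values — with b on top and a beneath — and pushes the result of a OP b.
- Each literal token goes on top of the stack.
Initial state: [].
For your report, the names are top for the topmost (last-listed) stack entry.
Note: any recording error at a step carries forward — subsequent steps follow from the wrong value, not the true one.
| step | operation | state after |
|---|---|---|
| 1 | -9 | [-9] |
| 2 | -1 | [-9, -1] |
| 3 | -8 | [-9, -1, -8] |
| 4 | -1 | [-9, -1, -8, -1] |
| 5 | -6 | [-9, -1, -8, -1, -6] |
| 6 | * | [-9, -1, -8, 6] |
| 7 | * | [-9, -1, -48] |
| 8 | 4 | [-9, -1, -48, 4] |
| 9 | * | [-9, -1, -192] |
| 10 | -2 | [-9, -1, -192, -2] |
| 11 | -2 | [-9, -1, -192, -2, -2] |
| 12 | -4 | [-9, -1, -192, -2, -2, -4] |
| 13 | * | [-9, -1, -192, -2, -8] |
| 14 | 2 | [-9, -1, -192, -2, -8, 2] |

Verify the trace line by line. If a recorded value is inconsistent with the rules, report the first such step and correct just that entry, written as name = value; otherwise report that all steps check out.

Recomputing the run from the initial state:
step 1: [-9]
step 2: [-9, -1]
step 3: [-9, -1, -8]
step 4: [-9, -1, -8, -1]
step 5: [-9, -1, -8, -1, -6]
step 6: [-9, -1, -8, 6]
step 7: [-9, -1, -48]
step 8: [-9, -1, -48, 4]
step 9: [-9, -1, -192]
step 10: [-9, -1, -192, -2]
step 11: [-9, -1, -192, -2, -2]
step 12: [-9, -1, -192, -2, -2, -4]
step 13: [-9, -1, -192, -2, 8]
step 14: [-9, -1, -192, -2, 8, 2]
The first disagreement with the trace is at step 13, where the value should be top = 8.

step 13, top = 8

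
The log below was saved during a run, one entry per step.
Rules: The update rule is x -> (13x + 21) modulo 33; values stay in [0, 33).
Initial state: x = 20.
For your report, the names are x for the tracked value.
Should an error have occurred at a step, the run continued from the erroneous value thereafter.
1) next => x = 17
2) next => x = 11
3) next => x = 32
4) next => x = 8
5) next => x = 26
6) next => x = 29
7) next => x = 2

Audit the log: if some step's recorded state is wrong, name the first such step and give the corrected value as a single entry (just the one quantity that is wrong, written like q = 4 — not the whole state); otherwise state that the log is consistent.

no error

Step 1: x = (13*20 + 21) mod 33 = 17 — confirmed correct.
Step 2: x = (13*17 + 21) mod 33 = 11 — confirmed correct.
Step 3: x = (13*11 + 21) mod 33 = 32 — in agreement.
Step 4: x = (13*32 + 21) mod 33 = 8 — consistent with the log.
Step 5: x = (13*8 + 21) mod 33 = 26 — checks out.
Step 6: x = (13*26 + 21) mod 33 = 29 — in agreement.
Step 7: x = (13*29 + 21) mod 33 = 2 — no discrepancy.
The whole run recomputes cleanly — no discrepancies.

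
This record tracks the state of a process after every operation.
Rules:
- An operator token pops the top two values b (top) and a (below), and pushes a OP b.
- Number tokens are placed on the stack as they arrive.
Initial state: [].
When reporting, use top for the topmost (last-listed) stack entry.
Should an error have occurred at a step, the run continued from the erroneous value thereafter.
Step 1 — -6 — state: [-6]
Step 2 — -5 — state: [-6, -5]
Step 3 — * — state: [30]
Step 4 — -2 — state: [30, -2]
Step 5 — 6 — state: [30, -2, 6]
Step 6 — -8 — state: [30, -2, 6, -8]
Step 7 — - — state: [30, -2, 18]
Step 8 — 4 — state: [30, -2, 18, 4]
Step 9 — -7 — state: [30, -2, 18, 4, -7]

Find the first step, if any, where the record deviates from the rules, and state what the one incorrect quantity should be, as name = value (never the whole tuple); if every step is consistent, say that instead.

Recomputing the run from the initial state:
step 1: [-6]
step 2: [-6, -5]
step 3: [30]
step 4: [30, -2]
step 5: [30, -2, 6]
step 6: [30, -2, 6, -8]
step 7: [30, -2, 14]
step 8: [30, -2, 14, 4]
step 9: [30, -2, 14, 4, -7]
The first disagreement with the record is at step 7, where the value should be top = 14.

step 7, top = 14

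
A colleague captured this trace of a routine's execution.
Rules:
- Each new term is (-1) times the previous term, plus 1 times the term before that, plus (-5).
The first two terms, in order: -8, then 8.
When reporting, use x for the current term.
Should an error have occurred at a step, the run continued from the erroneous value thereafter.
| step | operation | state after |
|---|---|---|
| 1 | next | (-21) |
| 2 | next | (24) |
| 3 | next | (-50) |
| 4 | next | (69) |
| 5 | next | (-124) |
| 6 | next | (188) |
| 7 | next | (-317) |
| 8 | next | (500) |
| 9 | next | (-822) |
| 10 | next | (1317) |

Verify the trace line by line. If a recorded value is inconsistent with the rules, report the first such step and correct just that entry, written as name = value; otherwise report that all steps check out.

Recomputing the run from the initial state:
step 1: x = -21
step 2: x = 24
step 3: x = -50
step 4: x = 69
step 5: x = -124
step 6: x = 188
step 7: x = -317
step 8: x = 500
step 9: x = -822
step 10: x = 1317
This matches the trace at every step.

no error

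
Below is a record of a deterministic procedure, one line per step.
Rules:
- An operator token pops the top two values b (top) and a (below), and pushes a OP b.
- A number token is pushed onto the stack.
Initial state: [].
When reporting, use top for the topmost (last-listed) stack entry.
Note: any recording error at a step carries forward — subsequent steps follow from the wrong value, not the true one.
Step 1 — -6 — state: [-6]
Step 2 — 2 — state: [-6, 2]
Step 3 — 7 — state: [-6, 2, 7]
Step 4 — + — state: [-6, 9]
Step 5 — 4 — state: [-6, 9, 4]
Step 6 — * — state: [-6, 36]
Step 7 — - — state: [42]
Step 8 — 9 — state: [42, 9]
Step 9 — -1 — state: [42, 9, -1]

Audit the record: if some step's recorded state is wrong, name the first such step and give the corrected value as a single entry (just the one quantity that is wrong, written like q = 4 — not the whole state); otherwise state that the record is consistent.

Recomputing the run from the initial state:
step 1: [-6]
step 2: [-6, 2]
step 3: [-6, 2, 7]
step 4: [-6, 9]
step 5: [-6, 9, 4]
step 6: [-6, 36]
step 7: [-42]
step 8: [-42, 9]
step 9: [-42, 9, -1]
The first disagreement with the record is at step 7, where the value should be top = -42.

step 7, top = -42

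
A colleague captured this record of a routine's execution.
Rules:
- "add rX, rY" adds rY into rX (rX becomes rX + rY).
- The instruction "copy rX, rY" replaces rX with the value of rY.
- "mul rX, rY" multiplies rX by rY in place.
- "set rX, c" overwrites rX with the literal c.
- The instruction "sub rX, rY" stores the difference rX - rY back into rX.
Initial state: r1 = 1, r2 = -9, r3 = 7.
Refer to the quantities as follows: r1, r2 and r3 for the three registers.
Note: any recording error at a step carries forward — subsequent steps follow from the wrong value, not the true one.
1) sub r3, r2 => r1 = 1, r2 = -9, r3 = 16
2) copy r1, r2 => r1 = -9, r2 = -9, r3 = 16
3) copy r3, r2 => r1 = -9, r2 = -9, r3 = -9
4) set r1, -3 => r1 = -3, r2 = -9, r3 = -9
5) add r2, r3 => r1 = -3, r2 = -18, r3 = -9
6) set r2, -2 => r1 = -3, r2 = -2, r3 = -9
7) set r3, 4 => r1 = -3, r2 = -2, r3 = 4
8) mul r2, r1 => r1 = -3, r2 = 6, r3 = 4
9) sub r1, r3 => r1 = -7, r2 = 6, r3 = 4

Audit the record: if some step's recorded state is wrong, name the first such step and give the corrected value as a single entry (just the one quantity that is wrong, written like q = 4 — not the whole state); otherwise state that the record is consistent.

Recomputing the run from the initial state:
step 1: r1 = 1, r2 = -9, r3 = 16
step 2: r1 = -9, r2 = -9, r3 = 16
step 3: r1 = -9, r2 = -9, r3 = -9
step 4: r1 = -3, r2 = -9, r3 = -9
step 5: r1 = -3, r2 = -18, r3 = -9
step 6: r1 = -3, r2 = -2, r3 = -9
step 7: r1 = -3, r2 = -2, r3 = 4
step 8: r1 = -3, r2 = 6, r3 = 4
step 9: r1 = -7, r2 = 6, r3 = 4
This matches the record at every step.

no error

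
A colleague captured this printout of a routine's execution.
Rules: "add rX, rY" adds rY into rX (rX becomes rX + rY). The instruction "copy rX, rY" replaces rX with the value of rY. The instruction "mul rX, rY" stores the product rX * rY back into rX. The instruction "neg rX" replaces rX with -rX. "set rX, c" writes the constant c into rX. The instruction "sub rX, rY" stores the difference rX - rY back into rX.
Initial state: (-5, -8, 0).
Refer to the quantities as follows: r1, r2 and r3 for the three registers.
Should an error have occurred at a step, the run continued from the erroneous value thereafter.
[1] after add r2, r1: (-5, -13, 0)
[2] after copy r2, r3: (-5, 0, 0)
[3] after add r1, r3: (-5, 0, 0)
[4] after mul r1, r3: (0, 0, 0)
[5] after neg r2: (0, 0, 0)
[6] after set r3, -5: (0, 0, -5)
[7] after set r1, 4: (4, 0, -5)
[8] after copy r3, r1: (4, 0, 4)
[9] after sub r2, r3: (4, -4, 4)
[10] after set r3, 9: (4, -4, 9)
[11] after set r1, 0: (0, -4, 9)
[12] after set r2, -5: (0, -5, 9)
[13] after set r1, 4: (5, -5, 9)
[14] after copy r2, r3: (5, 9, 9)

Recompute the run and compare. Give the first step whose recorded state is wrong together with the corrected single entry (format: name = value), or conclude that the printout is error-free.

step 13, r1 = 4

Recomputing the run from the initial state:
step 1: r1 = -5, r2 = -13, r3 = 0
step 2: r1 = -5, r2 = 0, r3 = 0
step 3: r1 = -5, r2 = 0, r3 = 0
step 4: r1 = 0, r2 = 0, r3 = 0
step 5: r1 = 0, r2 = 0, r3 = 0
step 6: r1 = 0, r2 = 0, r3 = -5
step 7: r1 = 4, r2 = 0, r3 = -5
step 8: r1 = 4, r2 = 0, r3 = 4
step 9: r1 = 4, r2 = -4, r3 = 4
step 10: r1 = 4, r2 = -4, r3 = 9
step 11: r1 = 0, r2 = -4, r3 = 9
step 12: r1 = 0, r2 = -5, r3 = 9
step 13: r1 = 4, r2 = -5, r3 = 9
step 14: r1 = 4, r2 = 9, r3 = 9
The first disagreement with the printout is at step 13, where the value should be r1 = 4.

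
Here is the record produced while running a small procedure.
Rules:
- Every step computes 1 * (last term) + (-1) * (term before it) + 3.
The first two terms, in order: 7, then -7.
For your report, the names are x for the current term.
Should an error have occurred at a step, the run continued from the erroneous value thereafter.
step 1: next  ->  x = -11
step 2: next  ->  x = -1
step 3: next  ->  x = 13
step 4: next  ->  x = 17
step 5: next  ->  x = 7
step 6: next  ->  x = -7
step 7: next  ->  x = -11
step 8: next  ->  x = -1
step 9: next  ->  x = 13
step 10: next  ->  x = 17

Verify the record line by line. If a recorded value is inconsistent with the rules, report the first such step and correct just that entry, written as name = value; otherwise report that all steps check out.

no error

1. x = 1*(-7) + (-1)*(7) + (3) = -11 (in agreement)
2. x = 1*(-11) + (-1)*(-7) + (3) = -1 (confirmed correct)
3. x = 1*(-1) + (-1)*(-11) + (3) = 13 (exactly as logged)
4. x = 1*(13) + (-1)*(-1) + (3) = 17 (consistent with the record)
5. x = 1*(17) + (-1)*(13) + (3) = 7 (confirmed correct)
6. x = 1*(7) + (-1)*(17) + (3) = -7 (checks out)
7. x = 1*(-7) + (-1)*(7) + (3) = -11 (same as recorded)
8. x = 1*(-11) + (-1)*(-7) + (3) = -1 (agrees with the record)
9. x = 1*(-1) + (-1)*(-11) + (3) = 13 (matches)
10. x = 1*(13) + (-1)*(-1) + (3) = 17 (in agreement)
The whole run recomputes cleanly — no discrepancies.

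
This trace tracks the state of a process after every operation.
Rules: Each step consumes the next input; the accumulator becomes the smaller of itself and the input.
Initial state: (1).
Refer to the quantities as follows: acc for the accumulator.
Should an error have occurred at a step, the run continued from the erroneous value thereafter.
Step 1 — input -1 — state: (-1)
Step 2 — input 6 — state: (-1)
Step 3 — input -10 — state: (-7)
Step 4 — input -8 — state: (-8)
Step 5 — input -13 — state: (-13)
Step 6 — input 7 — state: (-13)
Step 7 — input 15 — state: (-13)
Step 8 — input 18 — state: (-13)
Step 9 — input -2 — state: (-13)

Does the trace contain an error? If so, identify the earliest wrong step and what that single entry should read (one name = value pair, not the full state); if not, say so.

Recomputing the run from the initial state:
step 1: acc = -1
step 2: acc = -1
step 3: acc = -10
step 4: acc = -10
step 5: acc = -13
step 6: acc = -13
step 7: acc = -13
step 8: acc = -13
step 9: acc = -13
The first disagreement with the trace is at step 3, where the value should be acc = -10.

step 3, acc = -10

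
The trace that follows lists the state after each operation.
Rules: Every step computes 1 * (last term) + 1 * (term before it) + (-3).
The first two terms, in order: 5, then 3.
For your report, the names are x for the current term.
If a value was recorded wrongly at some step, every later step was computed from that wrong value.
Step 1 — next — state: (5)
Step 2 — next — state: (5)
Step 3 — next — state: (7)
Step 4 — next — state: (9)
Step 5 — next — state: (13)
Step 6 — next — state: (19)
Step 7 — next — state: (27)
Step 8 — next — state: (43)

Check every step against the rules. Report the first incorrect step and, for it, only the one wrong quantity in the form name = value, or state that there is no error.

step 7, x = 29

Recomputing the run from the initial state:
step 1: x = 5
step 2: x = 5
step 3: x = 7
step 4: x = 9
step 5: x = 13
step 6: x = 19
step 7: x = 29
step 8: x = 45
The first disagreement with the trace is at step 7, where the value should be x = 29.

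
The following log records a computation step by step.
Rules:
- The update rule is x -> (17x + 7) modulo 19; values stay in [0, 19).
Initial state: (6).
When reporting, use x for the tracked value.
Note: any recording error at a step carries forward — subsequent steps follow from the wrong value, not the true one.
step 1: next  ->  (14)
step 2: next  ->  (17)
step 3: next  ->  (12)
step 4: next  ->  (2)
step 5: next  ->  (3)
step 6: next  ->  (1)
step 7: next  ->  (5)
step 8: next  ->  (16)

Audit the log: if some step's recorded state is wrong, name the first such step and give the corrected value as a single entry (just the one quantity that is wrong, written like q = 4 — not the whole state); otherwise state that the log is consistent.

Recomputing the run from the initial state:
step 1: x = 14
step 2: x = 17
step 3: x = 11
step 4: x = 4
step 5: x = 18
step 6: x = 9
step 7: x = 8
step 8: x = 10
The first disagreement with the log is at step 3, where the value should be x = 11.

step 3, x = 11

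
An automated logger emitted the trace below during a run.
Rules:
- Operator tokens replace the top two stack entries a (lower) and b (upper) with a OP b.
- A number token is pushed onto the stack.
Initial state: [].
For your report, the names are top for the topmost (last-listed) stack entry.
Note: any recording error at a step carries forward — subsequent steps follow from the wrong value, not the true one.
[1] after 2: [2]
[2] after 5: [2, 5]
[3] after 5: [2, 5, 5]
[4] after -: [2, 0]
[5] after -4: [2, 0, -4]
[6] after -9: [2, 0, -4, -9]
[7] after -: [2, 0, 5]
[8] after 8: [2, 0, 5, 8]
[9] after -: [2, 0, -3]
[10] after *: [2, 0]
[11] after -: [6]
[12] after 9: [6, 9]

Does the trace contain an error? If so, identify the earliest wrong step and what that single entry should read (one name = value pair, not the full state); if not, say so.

step 11, top = 2

Step 1: push 2: top = 2 — checks out.
Step 2: push 5: top = 5 — agrees with the trace.
Step 3: push 5: top = 5 — agrees with the trace.
Step 4: 5 - 5 = 0 — consistent with the trace.
Step 5: push -4: top = -4 — verified.
Step 6: push -9: top = -9 — same as recorded.
Step 7: -4 - -9 = 5 — agrees with the trace.
Step 8: push 8: top = 8 — checks out.
Step 9: 5 - 8 = -3 — matches.
Step 10: 0 * -3 = 0 — in agreement.
Step 11: 2 - 0 = 2 — this is not what the trace shows.
Conclusion: step 11 carries the first error; the entry should be top = 2.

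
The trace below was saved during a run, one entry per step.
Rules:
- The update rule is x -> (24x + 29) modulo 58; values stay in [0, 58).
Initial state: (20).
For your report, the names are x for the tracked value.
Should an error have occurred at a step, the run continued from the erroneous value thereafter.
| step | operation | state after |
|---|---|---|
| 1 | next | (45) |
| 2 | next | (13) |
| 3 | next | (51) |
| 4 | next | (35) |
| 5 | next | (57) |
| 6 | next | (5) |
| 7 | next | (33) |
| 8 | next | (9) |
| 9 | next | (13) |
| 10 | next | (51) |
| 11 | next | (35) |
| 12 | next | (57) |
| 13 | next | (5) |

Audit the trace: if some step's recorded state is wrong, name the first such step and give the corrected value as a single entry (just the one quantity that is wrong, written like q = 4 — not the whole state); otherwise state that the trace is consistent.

step 2, x = 7

Step 1: x = (24*20 + 29) mod 58 = 45 — exactly as logged.
Step 2: x = (24*45 + 29) mod 58 = 7 — the entry is off here.
So the first discrepancy is step 2, where the right value is x = 7.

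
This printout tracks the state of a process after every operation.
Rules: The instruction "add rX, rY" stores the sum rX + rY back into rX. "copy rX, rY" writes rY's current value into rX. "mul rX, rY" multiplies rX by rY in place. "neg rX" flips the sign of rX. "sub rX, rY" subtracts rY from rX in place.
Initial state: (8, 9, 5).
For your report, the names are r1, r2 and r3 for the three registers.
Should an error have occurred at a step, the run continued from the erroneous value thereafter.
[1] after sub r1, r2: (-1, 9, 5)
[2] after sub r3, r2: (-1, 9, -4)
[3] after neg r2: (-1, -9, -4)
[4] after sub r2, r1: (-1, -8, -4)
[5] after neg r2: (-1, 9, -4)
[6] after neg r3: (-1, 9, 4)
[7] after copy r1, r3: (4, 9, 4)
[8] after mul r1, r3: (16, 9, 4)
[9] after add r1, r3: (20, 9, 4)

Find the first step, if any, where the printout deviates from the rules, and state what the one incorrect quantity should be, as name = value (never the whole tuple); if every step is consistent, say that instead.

step 1: r1 = 8 - 9 = -1 -> in agreement
step 2: r3 = 5 - 9 = -4 -> no discrepancy
step 3: r2 = -(9) = -9 -> agrees with the printout
step 4: r2 = -9 - -1 = -8 -> same as recorded
step 5: r2 = -(-8) = 8 -> not what was recorded
The audit stops at step 5: the recorded entry is wrong and should be r2 = 8.

step 5, r2 = 8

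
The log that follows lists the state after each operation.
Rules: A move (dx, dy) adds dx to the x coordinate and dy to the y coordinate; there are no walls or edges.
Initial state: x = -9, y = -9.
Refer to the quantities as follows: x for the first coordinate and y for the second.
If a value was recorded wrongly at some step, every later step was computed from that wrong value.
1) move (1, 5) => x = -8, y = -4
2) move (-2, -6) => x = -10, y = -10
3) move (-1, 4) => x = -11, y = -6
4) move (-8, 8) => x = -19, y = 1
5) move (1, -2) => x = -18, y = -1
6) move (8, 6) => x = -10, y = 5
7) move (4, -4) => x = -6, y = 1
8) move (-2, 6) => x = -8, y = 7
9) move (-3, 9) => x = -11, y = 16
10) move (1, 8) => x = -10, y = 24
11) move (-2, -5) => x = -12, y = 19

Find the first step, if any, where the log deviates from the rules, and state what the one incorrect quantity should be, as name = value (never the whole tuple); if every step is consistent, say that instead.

step 4, y = 2

Step 1: x = -9 + (1) = -8, y = -9 + (5) = -4 — in agreement.
Step 2: x = -8 + (-2) = -10, y = -4 + (-6) = -10 — in agreement.
Step 3: x = -10 + (-1) = -11, y = -10 + (4) = -6 — confirmed correct.
Step 4: x = -11 + (-8) = -19, y = -6 + (8) = 2 — the recorded entry deviates here.
The earliest wrong entry is at step 4: it should read y = 2.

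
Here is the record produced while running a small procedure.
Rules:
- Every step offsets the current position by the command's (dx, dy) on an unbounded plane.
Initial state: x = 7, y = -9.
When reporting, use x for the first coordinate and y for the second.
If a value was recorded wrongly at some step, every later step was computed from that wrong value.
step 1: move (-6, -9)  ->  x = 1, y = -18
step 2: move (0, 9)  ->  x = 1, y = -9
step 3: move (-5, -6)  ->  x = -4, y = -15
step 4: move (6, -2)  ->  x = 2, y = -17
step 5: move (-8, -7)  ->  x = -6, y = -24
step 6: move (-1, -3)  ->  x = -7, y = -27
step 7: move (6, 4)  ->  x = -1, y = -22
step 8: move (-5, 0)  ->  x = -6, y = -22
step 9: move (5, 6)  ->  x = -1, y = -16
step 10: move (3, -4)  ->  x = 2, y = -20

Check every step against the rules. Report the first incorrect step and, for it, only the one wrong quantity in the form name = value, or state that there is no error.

step 7, y = -23

Step 1: x = 7 + (-6) = 1, y = -9 + (-9) = -18 — agrees with the record.
Step 2: x = 1 + (0) = 1, y = -18 + (9) = -9 — same as recorded.
Step 3: x = 1 + (-5) = -4, y = -9 + (-6) = -15 — no discrepancy.
Step 4: x = -4 + (6) = 2, y = -15 + (-2) = -17 — confirmed correct.
Step 5: x = 2 + (-8) = -6, y = -17 + (-7) = -24 — verified.
Step 6: x = -6 + (-1) = -7, y = -24 + (-3) = -27 — in agreement.
Step 7: x = -7 + (6) = -1, y = -27 + (4) = -23 — this is not what the record shows.
Conclusion: step 7 carries the first error; the entry should be y = -23.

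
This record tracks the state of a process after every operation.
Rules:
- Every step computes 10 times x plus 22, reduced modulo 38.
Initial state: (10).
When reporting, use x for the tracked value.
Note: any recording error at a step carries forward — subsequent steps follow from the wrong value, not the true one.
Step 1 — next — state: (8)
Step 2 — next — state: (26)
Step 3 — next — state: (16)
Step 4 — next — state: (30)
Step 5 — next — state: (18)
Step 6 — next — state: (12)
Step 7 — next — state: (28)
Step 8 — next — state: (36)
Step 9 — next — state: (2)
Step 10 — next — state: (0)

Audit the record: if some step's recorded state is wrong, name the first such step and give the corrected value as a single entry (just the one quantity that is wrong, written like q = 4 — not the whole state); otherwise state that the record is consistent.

Recomputing the run from the initial state:
step 1: x = 8
step 2: x = 26
step 3: x = 16
step 4: x = 30
step 5: x = 18
step 6: x = 12
step 7: x = 28
step 8: x = 36
step 9: x = 2
step 10: x = 4
The first disagreement with the record is at step 10, where the value should be x = 4.

step 10, x = 4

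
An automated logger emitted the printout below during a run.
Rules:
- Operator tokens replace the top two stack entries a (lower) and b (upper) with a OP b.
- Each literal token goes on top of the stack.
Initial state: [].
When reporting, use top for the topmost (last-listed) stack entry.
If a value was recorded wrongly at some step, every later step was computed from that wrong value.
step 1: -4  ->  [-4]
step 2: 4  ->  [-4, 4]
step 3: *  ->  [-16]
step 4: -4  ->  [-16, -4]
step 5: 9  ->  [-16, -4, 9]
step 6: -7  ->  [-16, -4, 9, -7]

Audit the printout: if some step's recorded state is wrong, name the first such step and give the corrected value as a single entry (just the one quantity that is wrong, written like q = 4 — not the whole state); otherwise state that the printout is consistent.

step 1: push -4: top = -4 -> checks out
step 2: push 4: top = 4 -> consistent with the printout
step 3: -4 * 4 = -16 -> agrees with the printout
step 4: push -4: top = -4 -> verified
step 5: push 9: top = 9 -> consistent with the printout
step 6: push -7: top = -7 -> confirmed correct
The recomputation confirms every line.

no error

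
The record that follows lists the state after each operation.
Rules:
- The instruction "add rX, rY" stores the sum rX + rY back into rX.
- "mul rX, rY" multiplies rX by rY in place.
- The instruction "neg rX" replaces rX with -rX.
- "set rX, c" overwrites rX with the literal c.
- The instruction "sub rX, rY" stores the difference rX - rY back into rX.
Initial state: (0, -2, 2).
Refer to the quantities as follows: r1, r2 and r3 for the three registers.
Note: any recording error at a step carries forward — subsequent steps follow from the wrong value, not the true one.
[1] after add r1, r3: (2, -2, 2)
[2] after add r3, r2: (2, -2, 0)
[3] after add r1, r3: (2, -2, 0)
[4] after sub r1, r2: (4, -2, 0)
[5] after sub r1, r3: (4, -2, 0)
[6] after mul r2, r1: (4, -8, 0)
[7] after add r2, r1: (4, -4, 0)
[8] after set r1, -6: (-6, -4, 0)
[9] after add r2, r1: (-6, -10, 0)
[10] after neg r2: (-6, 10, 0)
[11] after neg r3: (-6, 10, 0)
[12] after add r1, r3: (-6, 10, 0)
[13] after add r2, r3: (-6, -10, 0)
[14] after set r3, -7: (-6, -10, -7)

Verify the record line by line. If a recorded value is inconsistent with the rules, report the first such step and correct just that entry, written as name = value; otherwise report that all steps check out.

step 1: r1 = 0 + 2 = 2 -> exactly as logged
step 2: r3 = 2 + -2 = 0 -> consistent with the record
step 3: r1 = 2 + 0 = 2 -> no discrepancy
step 4: r1 = 2 - -2 = 4 -> agrees with the record
step 5: r1 = 4 - 0 = 4 -> confirmed correct
step 6: r2 = -2 * 4 = -8 -> same as recorded
step 7: r2 = -8 + 4 = -4 -> same as recorded
step 8: r1 = -6 -> verified
step 9: r2 = -4 + -6 = -10 -> agrees with the record
step 10: r2 = -(-10) = 10 -> agrees with the record
step 11: r3 = -(0) = 0 -> checks out
step 12: r1 = -6 + 0 = -6 -> agrees with the record
step 13: r2 = 10 + 0 = 10 -> the record has a different value
The earliest wrong entry is at step 13: it should read r2 = 10.

step 13, r2 = 10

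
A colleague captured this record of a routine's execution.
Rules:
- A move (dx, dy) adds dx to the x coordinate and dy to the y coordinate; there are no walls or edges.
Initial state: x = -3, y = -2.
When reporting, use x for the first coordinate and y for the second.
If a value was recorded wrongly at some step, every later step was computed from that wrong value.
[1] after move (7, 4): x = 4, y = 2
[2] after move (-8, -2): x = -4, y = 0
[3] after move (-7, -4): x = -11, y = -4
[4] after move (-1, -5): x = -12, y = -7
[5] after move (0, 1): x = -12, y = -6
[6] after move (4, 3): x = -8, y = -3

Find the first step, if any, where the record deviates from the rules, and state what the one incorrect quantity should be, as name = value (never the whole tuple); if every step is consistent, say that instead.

step 1: x = -3 + (7) = 4, y = -2 + (4) = 2 -> matches
step 2: x = 4 + (-8) = -4, y = 2 + (-2) = 0 -> exactly as logged
step 3: x = -4 + (-7) = -11, y = 0 + (-4) = -4 -> no discrepancy
step 4: x = -11 + (-1) = -12, y = -4 + (-5) = -9 -> not what was recorded
So the first discrepancy is step 4, where the right value is y = -9.

step 4, y = -9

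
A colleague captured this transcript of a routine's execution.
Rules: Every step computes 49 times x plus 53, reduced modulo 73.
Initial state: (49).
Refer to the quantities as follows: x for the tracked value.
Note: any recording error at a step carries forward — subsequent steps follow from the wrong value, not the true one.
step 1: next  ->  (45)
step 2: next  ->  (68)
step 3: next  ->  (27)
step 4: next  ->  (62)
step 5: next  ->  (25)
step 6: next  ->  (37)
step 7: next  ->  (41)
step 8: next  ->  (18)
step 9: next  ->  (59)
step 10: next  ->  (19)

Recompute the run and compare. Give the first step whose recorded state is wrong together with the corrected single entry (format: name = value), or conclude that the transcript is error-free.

step 10, x = 24

Recomputing the run from the initial state:
step 1: x = 45
step 2: x = 68
step 3: x = 27
step 4: x = 62
step 5: x = 25
step 6: x = 37
step 7: x = 41
step 8: x = 18
step 9: x = 59
step 10: x = 24
The first disagreement with the transcript is at step 10, where the value should be x = 24.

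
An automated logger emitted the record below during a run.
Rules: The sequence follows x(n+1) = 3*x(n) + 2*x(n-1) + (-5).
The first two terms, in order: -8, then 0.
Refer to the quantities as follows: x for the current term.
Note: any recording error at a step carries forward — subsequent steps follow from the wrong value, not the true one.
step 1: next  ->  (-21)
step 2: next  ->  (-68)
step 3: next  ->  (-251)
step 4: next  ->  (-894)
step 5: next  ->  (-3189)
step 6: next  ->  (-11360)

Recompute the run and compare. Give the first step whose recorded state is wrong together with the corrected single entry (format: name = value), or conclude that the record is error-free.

Recomputing the run from the initial state:
step 1: x = -21
step 2: x = -68
step 3: x = -251
step 4: x = -894
step 5: x = -3189
step 6: x = -11360
This matches the record at every step.

no error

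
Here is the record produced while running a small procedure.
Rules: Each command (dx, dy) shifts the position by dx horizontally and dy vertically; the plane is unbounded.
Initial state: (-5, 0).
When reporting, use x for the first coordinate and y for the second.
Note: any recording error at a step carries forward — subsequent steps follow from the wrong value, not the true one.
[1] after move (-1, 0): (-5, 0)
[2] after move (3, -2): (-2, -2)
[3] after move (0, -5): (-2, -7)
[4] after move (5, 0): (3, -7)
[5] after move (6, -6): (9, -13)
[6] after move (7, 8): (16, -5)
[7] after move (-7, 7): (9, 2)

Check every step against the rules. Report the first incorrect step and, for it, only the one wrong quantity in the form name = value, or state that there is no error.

Step 1: x = -5 + (-1) = -6, y = 0 + (0) = 0 — a discrepancy with the record.
Step 1 is the first one off; corrected, x = -6.

step 1, x = -6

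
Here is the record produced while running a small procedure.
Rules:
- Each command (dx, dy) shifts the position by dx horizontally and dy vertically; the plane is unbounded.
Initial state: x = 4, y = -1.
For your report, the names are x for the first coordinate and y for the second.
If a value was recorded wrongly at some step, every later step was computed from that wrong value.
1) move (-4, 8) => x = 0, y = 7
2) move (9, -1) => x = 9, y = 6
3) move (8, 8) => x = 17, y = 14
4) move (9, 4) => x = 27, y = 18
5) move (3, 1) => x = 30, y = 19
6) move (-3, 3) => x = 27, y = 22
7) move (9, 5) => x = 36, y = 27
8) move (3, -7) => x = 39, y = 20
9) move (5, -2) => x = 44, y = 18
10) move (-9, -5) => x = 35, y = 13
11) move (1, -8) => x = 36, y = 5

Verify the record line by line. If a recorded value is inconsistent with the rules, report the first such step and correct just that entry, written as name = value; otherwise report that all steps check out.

1. x = 4 + (-4) = 0, y = -1 + (8) = 7 (in agreement)
2. x = 0 + (9) = 9, y = 7 + (-1) = 6 (matches)
3. x = 9 + (8) = 17, y = 6 + (8) = 14 (verified)
4. x = 17 + (9) = 26, y = 14 + (4) = 18 (first mismatch against the record)
Step 4 is the first one off; corrected, x = 26.

step 4, x = 26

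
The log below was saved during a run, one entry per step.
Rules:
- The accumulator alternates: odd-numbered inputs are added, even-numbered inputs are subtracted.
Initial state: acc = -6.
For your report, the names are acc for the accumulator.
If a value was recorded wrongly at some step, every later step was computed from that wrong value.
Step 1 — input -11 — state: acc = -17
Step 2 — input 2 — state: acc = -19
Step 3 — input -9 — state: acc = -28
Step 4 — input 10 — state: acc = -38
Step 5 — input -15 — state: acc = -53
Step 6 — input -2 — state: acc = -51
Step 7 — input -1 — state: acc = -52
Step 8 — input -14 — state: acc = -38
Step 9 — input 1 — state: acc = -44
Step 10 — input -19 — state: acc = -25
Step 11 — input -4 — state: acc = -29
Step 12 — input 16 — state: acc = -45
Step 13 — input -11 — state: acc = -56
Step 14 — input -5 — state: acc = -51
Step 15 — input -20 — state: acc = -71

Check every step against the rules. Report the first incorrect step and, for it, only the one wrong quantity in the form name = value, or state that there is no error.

step 9, acc = -37

Recomputing the run from the initial state:
step 1: acc = -17
step 2: acc = -19
step 3: acc = -28
step 4: acc = -38
step 5: acc = -53
step 6: acc = -51
step 7: acc = -52
step 8: acc = -38
step 9: acc = -37
step 10: acc = -18
step 11: acc = -22
step 12: acc = -38
step 13: acc = -49
step 14: acc = -44
step 15: acc = -64
The first disagreement with the log is at step 9, where the value should be acc = -37.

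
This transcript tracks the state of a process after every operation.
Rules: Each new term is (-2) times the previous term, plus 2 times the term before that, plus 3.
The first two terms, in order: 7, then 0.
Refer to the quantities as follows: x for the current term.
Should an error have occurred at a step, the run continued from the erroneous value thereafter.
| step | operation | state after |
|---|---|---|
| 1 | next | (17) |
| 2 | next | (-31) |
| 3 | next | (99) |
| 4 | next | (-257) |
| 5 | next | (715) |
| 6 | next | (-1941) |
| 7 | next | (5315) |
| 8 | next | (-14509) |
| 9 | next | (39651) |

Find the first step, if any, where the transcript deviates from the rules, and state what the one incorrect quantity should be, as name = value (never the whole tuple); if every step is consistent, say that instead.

no error

Recomputing the run from the initial state:
step 1: x = 17
step 2: x = -31
step 3: x = 99
step 4: x = -257
step 5: x = 715
step 6: x = -1941
step 7: x = 5315
step 8: x = -14509
step 9: x = 39651
This matches the transcript at every step.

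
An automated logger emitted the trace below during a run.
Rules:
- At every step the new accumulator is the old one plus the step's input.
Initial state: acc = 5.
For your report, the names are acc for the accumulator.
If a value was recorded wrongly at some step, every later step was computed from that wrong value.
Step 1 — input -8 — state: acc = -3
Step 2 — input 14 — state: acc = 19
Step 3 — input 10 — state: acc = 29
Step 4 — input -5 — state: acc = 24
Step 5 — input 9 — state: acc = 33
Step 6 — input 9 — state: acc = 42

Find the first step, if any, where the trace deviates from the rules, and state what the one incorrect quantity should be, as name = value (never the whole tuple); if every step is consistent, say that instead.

step 2, acc = 11

Step 1: acc = 5 + -8 = -3 — no discrepancy.
Step 2: acc = -3 + 14 = 11 — the trace has a different value.
First deviation found at step 2; the corrected entry is acc = 11.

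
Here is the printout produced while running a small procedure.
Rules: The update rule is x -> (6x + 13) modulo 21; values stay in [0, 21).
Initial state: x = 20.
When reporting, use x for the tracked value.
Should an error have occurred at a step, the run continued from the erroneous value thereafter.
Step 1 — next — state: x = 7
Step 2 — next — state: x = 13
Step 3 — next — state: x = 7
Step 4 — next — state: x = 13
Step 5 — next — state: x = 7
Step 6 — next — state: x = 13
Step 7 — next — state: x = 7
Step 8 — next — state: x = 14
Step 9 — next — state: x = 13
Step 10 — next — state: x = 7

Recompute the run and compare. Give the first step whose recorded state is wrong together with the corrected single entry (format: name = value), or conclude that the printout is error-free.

step 8, x = 13

Recomputing the run from the initial state:
step 1: x = 7
step 2: x = 13
step 3: x = 7
step 4: x = 13
step 5: x = 7
step 6: x = 13
step 7: x = 7
step 8: x = 13
step 9: x = 7
step 10: x = 13
The first disagreement with the printout is at step 8, where the value should be x = 13.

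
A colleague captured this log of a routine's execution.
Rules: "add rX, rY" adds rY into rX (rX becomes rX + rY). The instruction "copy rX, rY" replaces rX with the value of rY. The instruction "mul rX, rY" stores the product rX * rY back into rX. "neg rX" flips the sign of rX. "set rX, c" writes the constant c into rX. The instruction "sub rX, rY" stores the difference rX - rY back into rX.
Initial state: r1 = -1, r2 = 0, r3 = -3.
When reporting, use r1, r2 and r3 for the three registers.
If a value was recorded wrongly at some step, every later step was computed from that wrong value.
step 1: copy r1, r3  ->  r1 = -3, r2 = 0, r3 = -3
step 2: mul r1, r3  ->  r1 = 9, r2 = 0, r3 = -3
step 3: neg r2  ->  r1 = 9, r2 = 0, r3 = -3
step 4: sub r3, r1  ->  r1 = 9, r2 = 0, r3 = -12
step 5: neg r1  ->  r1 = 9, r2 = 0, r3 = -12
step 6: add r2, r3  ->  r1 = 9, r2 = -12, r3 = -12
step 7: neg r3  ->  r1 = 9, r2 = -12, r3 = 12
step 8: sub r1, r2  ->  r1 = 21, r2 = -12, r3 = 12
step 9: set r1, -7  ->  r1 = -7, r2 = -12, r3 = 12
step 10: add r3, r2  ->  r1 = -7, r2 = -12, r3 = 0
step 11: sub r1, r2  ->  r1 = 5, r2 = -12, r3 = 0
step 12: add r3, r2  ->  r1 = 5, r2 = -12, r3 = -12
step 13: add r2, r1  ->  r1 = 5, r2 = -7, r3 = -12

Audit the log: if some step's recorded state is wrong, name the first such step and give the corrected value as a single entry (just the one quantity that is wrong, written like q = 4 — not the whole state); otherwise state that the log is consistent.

1. r1 = -3 (exactly as logged)
2. r1 = -3 * -3 = 9 (consistent with the log)
3. r2 = -(0) = 0 (verified)
4. r3 = -3 - 9 = -12 (verified)
5. r1 = -(9) = -9 (this is not what the log shows)
So the first discrepancy is step 5, where the right value is r1 = -9.

step 5, r1 = -9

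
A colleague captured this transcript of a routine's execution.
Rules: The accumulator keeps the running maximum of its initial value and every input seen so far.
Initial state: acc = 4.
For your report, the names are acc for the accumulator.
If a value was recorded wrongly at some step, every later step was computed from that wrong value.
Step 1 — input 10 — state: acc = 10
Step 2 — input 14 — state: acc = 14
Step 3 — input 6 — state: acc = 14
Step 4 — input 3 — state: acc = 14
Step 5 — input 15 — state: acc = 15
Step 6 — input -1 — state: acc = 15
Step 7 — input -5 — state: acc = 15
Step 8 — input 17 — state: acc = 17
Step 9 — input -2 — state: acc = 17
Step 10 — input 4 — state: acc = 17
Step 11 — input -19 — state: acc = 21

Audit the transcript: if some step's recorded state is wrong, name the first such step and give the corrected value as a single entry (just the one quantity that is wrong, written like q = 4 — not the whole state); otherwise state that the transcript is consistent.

step 1: acc = max(4, 10) = 10 -> matches
step 2: acc = max(10, 14) = 14 -> no discrepancy
step 3: acc = max(14, 6) = 14 -> consistent with the transcript
step 4: acc = max(14, 3) = 14 -> exactly as logged
step 5: acc = max(14, 15) = 15 -> in agreement
step 6: acc = max(15, -1) = 15 -> no discrepancy
step 7: acc = max(15, -5) = 15 -> exactly as logged
step 8: acc = max(15, 17) = 17 -> no discrepancy
step 9: acc = max(17, -2) = 17 -> same as recorded
step 10: acc = max(17, 4) = 17 -> agrees with the transcript
step 11: acc = max(17, -19) = 17 -> a discrepancy with the transcript
Conclusion: step 11 carries the first error; the entry should be acc = 17.

step 11, acc = 17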